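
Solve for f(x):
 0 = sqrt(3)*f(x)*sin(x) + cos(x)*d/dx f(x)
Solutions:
 f(x) = C1*cos(x)^(sqrt(3))


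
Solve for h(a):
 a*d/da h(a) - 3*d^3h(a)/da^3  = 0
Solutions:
 h(a) = C1 + Integral(C2*airyai(3^(2/3)*a/3) + C3*airybi(3^(2/3)*a/3), a)


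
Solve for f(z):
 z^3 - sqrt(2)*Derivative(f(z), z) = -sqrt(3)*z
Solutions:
 f(z) = C1 + sqrt(2)*z^4/8 + sqrt(6)*z^2/4


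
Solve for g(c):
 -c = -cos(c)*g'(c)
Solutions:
 g(c) = C1 + Integral(c/cos(c), c)


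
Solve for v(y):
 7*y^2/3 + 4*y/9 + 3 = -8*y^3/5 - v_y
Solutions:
 v(y) = C1 - 2*y^4/5 - 7*y^3/9 - 2*y^2/9 - 3*y


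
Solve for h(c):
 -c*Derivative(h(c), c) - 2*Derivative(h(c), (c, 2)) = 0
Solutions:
 h(c) = C1 + C2*erf(c/2)


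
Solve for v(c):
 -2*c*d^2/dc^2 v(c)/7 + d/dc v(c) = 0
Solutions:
 v(c) = C1 + C2*c^(9/2)


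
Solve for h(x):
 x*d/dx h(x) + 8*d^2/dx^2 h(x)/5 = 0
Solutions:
 h(x) = C1 + C2*erf(sqrt(5)*x/4)


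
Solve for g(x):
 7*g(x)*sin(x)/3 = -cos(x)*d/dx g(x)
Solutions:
 g(x) = C1*cos(x)^(7/3)


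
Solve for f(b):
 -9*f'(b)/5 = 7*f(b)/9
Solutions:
 f(b) = C1*exp(-35*b/81)


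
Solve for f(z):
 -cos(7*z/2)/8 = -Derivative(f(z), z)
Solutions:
 f(z) = C1 + sin(7*z/2)/28


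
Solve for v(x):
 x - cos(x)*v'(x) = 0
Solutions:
 v(x) = C1 + Integral(x/cos(x), x)


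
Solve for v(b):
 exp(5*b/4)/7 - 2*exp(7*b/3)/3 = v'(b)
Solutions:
 v(b) = C1 + 4*exp(5*b/4)/35 - 2*exp(7*b/3)/7


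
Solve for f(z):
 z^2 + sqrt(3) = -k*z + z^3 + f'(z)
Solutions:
 f(z) = C1 + k*z^2/2 - z^4/4 + z^3/3 + sqrt(3)*z


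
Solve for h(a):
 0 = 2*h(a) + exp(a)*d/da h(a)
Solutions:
 h(a) = C1*exp(2*exp(-a))


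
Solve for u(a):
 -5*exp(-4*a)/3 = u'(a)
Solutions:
 u(a) = C1 + 5*exp(-4*a)/12


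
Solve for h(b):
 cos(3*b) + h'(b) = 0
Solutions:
 h(b) = C1 - sin(3*b)/3


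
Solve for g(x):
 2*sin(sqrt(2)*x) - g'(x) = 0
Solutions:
 g(x) = C1 - sqrt(2)*cos(sqrt(2)*x)


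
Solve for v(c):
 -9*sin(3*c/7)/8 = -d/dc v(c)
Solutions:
 v(c) = C1 - 21*cos(3*c/7)/8


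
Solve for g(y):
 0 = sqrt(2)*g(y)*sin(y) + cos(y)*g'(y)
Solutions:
 g(y) = C1*cos(y)^(sqrt(2))


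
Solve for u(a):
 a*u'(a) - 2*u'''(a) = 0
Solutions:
 u(a) = C1 + Integral(C2*airyai(2^(2/3)*a/2) + C3*airybi(2^(2/3)*a/2), a)


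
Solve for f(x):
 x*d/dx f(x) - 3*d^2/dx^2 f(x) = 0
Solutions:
 f(x) = C1 + C2*erfi(sqrt(6)*x/6)


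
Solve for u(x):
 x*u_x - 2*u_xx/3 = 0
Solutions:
 u(x) = C1 + C2*erfi(sqrt(3)*x/2)


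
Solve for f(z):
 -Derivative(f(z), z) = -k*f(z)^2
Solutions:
 f(z) = -1/(C1 + k*z)


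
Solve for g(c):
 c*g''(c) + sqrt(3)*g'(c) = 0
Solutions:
 g(c) = C1 + C2*c^(1 - sqrt(3))


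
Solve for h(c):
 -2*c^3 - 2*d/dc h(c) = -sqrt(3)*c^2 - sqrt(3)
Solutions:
 h(c) = C1 - c^4/4 + sqrt(3)*c^3/6 + sqrt(3)*c/2


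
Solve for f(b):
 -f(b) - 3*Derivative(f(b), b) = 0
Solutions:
 f(b) = C1*exp(-b/3)


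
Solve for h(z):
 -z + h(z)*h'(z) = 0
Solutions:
 h(z) = -sqrt(C1 + z^2)
 h(z) = sqrt(C1 + z^2)


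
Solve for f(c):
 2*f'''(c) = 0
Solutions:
 f(c) = C1 + C2*c + C3*c^2


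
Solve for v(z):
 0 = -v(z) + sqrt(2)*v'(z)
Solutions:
 v(z) = C1*exp(sqrt(2)*z/2)


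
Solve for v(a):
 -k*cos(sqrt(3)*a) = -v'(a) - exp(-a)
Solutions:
 v(a) = C1 + sqrt(3)*k*sin(sqrt(3)*a)/3 + exp(-a)


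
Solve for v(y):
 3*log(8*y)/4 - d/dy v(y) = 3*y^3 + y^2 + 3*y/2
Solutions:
 v(y) = C1 - 3*y^4/4 - y^3/3 - 3*y^2/4 + 3*y*log(y)/4 - 3*y/4 + 9*y*log(2)/4


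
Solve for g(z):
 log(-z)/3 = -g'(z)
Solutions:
 g(z) = C1 - z*log(-z)/3 + z/3


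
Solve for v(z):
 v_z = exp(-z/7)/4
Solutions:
 v(z) = C1 - 7*exp(-z/7)/4


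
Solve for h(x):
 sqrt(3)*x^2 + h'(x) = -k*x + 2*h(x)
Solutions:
 h(x) = C1*exp(2*x) + k*x/2 + k/4 + sqrt(3)*x^2/2 + sqrt(3)*x/2 + sqrt(3)/4


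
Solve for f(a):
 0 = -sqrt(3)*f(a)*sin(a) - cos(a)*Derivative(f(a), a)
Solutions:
 f(a) = C1*cos(a)^(sqrt(3))


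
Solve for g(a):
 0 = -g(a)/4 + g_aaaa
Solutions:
 g(a) = C1*exp(-sqrt(2)*a/2) + C2*exp(sqrt(2)*a/2) + C3*sin(sqrt(2)*a/2) + C4*cos(sqrt(2)*a/2)


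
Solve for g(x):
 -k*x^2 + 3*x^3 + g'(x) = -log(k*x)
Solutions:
 g(x) = C1 + k*x^3/3 - 3*x^4/4 - x*log(k*x) + x


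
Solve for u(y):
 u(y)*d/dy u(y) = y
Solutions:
 u(y) = -sqrt(C1 + y^2)
 u(y) = sqrt(C1 + y^2)


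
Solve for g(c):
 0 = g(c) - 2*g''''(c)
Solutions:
 g(c) = C1*exp(-2^(3/4)*c/2) + C2*exp(2^(3/4)*c/2) + C3*sin(2^(3/4)*c/2) + C4*cos(2^(3/4)*c/2)


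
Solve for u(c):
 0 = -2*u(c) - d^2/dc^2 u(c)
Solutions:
 u(c) = C1*sin(sqrt(2)*c) + C2*cos(sqrt(2)*c)


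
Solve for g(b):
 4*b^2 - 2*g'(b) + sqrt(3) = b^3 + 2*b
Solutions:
 g(b) = C1 - b^4/8 + 2*b^3/3 - b^2/2 + sqrt(3)*b/2


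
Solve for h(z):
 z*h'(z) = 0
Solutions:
 h(z) = C1


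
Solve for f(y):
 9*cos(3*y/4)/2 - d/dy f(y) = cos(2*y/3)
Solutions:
 f(y) = C1 - 3*sin(2*y/3)/2 + 6*sin(3*y/4)


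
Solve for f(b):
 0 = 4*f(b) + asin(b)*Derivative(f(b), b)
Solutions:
 f(b) = C1*exp(-4*Integral(1/asin(b), b))


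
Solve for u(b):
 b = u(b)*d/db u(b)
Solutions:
 u(b) = -sqrt(C1 + b^2)
 u(b) = sqrt(C1 + b^2)


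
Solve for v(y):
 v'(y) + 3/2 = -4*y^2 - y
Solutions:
 v(y) = C1 - 4*y^3/3 - y^2/2 - 3*y/2


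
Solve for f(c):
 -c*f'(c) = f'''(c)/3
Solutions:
 f(c) = C1 + Integral(C2*airyai(-3^(1/3)*c) + C3*airybi(-3^(1/3)*c), c)


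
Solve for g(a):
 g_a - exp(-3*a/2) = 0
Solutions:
 g(a) = C1 - 2*exp(-3*a/2)/3


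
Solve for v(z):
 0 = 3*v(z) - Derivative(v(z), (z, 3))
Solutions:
 v(z) = C3*exp(3^(1/3)*z) + (C1*sin(3^(5/6)*z/2) + C2*cos(3^(5/6)*z/2))*exp(-3^(1/3)*z/2)


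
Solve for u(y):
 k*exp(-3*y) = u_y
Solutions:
 u(y) = C1 - k*exp(-3*y)/3


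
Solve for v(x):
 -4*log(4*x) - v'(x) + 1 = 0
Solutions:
 v(x) = C1 - 4*x*log(x) - x*log(256) + 5*x


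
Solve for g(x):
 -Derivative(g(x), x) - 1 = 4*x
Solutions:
 g(x) = C1 - 2*x^2 - x


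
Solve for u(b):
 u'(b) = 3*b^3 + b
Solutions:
 u(b) = C1 + 3*b^4/4 + b^2/2


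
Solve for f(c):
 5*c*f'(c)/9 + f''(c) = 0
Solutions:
 f(c) = C1 + C2*erf(sqrt(10)*c/6)


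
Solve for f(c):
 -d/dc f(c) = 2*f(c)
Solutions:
 f(c) = C1*exp(-2*c)


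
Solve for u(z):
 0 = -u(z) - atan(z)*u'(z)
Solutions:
 u(z) = C1*exp(-Integral(1/atan(z), z))


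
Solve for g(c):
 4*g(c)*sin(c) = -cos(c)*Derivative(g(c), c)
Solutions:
 g(c) = C1*cos(c)^4


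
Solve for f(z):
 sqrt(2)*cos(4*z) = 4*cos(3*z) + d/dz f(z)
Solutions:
 f(z) = C1 - 4*sin(3*z)/3 + sqrt(2)*sin(4*z)/4


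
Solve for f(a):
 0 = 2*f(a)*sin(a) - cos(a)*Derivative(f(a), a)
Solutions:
 f(a) = C1/cos(a)^2


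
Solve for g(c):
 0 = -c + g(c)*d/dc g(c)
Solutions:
 g(c) = -sqrt(C1 + c^2)
 g(c) = sqrt(C1 + c^2)


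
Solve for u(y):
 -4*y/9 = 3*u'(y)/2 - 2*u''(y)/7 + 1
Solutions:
 u(y) = C1 + C2*exp(21*y/4) - 4*y^2/27 - 410*y/567


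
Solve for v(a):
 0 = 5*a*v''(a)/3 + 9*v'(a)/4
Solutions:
 v(a) = C1 + C2/a^(7/20)


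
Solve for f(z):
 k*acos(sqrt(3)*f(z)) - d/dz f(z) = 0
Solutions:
 Integral(1/acos(sqrt(3)*_y), (_y, f(z))) = C1 + k*z


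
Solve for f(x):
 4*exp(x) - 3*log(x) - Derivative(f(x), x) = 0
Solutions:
 f(x) = C1 - 3*x*log(x) + 3*x + 4*exp(x)


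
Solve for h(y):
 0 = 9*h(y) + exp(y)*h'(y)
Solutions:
 h(y) = C1*exp(9*exp(-y))


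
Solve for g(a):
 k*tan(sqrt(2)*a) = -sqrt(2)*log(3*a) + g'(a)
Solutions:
 g(a) = C1 + sqrt(2)*a*(log(a) - 1) + sqrt(2)*a*log(3) - sqrt(2)*k*log(cos(sqrt(2)*a))/2


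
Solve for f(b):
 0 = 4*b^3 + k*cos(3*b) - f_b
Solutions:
 f(b) = C1 + b^4 + k*sin(3*b)/3


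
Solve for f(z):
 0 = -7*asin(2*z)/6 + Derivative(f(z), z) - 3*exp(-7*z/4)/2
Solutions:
 f(z) = C1 + 7*z*asin(2*z)/6 + 7*sqrt(1 - 4*z^2)/12 - 6*exp(-7*z/4)/7


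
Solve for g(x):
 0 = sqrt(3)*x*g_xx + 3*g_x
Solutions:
 g(x) = C1 + C2*x^(1 - sqrt(3))


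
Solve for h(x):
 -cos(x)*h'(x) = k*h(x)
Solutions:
 h(x) = C1*exp(k*(log(sin(x) - 1) - log(sin(x) + 1))/2)


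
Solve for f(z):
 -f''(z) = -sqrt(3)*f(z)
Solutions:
 f(z) = C1*exp(-3^(1/4)*z) + C2*exp(3^(1/4)*z)


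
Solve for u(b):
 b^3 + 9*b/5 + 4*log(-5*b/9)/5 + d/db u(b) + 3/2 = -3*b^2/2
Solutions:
 u(b) = C1 - b^4/4 - b^3/2 - 9*b^2/10 - 4*b*log(-b)/5 + b*(-8*log(5) - 7 + 16*log(3))/10


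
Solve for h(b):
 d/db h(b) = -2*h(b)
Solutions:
 h(b) = C1*exp(-2*b)


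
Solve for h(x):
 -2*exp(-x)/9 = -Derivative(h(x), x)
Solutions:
 h(x) = C1 - 2*exp(-x)/9


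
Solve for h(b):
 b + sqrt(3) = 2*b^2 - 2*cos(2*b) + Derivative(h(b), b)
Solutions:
 h(b) = C1 - 2*b^3/3 + b^2/2 + sqrt(3)*b + sin(2*b)


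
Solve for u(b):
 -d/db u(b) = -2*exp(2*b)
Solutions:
 u(b) = C1 + exp(2*b)


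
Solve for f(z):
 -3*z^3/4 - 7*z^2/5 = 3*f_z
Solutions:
 f(z) = C1 - z^4/16 - 7*z^3/45


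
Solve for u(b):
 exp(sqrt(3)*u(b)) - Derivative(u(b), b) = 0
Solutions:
 u(b) = sqrt(3)*(2*log(-1/(C1 + b)) - log(3))/6


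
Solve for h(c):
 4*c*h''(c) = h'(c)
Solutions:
 h(c) = C1 + C2*c^(5/4)


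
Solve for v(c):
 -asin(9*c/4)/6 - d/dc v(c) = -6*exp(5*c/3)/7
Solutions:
 v(c) = C1 - c*asin(9*c/4)/6 - sqrt(16 - 81*c^2)/54 + 18*exp(5*c/3)/35


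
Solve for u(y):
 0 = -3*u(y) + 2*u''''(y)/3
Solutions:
 u(y) = C1*exp(-2^(3/4)*sqrt(3)*y/2) + C2*exp(2^(3/4)*sqrt(3)*y/2) + C3*sin(2^(3/4)*sqrt(3)*y/2) + C4*cos(2^(3/4)*sqrt(3)*y/2)


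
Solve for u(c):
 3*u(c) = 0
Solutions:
 u(c) = 0


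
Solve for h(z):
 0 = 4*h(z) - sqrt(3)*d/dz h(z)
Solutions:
 h(z) = C1*exp(4*sqrt(3)*z/3)


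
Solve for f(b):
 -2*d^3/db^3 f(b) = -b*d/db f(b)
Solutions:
 f(b) = C1 + Integral(C2*airyai(2^(2/3)*b/2) + C3*airybi(2^(2/3)*b/2), b)


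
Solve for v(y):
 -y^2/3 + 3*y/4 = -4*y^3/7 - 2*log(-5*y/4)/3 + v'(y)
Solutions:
 v(y) = C1 + y^4/7 - y^3/9 + 3*y^2/8 + 2*y*log(-y)/3 + 2*y*(-2*log(2) - 1 + log(5))/3


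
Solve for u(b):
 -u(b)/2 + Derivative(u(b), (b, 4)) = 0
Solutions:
 u(b) = C1*exp(-2^(3/4)*b/2) + C2*exp(2^(3/4)*b/2) + C3*sin(2^(3/4)*b/2) + C4*cos(2^(3/4)*b/2)


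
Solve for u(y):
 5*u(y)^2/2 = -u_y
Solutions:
 u(y) = 2/(C1 + 5*y)


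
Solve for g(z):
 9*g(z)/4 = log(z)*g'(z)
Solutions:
 g(z) = C1*exp(9*li(z)/4)


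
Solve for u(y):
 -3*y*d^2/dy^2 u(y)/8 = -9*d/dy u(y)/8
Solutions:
 u(y) = C1 + C2*y^4


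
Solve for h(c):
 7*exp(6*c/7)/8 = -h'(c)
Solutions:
 h(c) = C1 - 49*exp(6*c/7)/48


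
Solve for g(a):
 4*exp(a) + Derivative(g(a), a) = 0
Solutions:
 g(a) = C1 - 4*exp(a)


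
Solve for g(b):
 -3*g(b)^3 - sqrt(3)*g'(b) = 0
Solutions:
 g(b) = -sqrt(2)*sqrt(-1/(C1 - sqrt(3)*b))/2
 g(b) = sqrt(2)*sqrt(-1/(C1 - sqrt(3)*b))/2


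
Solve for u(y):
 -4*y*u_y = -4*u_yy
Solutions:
 u(y) = C1 + C2*erfi(sqrt(2)*y/2)


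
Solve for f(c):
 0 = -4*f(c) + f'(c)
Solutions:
 f(c) = C1*exp(4*c)


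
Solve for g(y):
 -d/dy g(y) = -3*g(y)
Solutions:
 g(y) = C1*exp(3*y)


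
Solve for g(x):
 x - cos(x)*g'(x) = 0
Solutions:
 g(x) = C1 + Integral(x/cos(x), x)


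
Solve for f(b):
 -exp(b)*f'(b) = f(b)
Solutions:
 f(b) = C1*exp(exp(-b))


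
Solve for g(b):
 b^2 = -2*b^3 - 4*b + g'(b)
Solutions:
 g(b) = C1 + b^4/2 + b^3/3 + 2*b^2


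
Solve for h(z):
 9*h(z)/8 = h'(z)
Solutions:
 h(z) = C1*exp(9*z/8)


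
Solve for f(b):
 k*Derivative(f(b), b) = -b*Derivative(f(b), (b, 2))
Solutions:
 f(b) = C1 + b^(1 - re(k))*(C2*sin(log(b)*Abs(im(k))) + C3*cos(log(b)*im(k)))


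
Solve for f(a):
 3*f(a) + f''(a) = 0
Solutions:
 f(a) = C1*sin(sqrt(3)*a) + C2*cos(sqrt(3)*a)


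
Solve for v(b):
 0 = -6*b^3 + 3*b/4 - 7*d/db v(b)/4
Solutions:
 v(b) = C1 - 6*b^4/7 + 3*b^2/14


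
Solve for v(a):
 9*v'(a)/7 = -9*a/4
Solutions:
 v(a) = C1 - 7*a^2/8


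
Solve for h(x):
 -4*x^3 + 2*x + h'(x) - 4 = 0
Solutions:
 h(x) = C1 + x^4 - x^2 + 4*x


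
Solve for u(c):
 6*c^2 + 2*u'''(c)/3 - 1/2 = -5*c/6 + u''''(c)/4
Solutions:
 u(c) = C1 + C2*c + C3*c^2 + C4*exp(8*c/3) - 3*c^5/20 - c^4/3 - 3*c^3/8


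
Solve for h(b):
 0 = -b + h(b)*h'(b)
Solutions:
 h(b) = -sqrt(C1 + b^2)
 h(b) = sqrt(C1 + b^2)


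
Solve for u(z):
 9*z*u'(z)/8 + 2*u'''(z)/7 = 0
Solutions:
 u(z) = C1 + Integral(C2*airyai(-2^(2/3)*63^(1/3)*z/4) + C3*airybi(-2^(2/3)*63^(1/3)*z/4), z)


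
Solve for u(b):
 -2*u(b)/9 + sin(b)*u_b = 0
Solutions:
 u(b) = C1*(cos(b) - 1)^(1/9)/(cos(b) + 1)^(1/9)


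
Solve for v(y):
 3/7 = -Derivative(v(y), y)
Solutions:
 v(y) = C1 - 3*y/7


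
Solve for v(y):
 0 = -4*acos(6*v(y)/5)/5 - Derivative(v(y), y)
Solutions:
 Integral(1/acos(6*_y/5), (_y, v(y))) = C1 - 4*y/5


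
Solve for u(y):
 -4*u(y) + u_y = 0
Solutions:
 u(y) = C1*exp(4*y)


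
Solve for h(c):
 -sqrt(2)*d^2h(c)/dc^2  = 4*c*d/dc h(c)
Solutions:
 h(c) = C1 + C2*erf(2^(1/4)*c)


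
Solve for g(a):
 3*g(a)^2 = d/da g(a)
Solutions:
 g(a) = -1/(C1 + 3*a)


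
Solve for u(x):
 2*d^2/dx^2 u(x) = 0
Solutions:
 u(x) = C1 + C2*x


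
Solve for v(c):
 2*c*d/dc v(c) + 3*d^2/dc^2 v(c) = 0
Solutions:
 v(c) = C1 + C2*erf(sqrt(3)*c/3)


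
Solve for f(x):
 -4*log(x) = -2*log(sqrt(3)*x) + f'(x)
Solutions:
 f(x) = C1 - 2*x*log(x) + x*log(3) + 2*x


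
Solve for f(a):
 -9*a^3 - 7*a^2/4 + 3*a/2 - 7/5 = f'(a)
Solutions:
 f(a) = C1 - 9*a^4/4 - 7*a^3/12 + 3*a^2/4 - 7*a/5


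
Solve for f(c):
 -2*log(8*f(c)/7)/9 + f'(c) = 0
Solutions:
 -9*Integral(1/(log(_y) - log(7) + 3*log(2)), (_y, f(c)))/2 = C1 - c


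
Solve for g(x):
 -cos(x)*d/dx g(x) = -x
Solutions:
 g(x) = C1 + Integral(x/cos(x), x)


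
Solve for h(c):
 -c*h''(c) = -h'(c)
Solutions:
 h(c) = C1 + C2*c^2


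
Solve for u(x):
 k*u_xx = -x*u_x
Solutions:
 u(x) = C1 + C2*sqrt(k)*erf(sqrt(2)*x*sqrt(1/k)/2)


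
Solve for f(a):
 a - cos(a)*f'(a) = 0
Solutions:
 f(a) = C1 + Integral(a/cos(a), a)


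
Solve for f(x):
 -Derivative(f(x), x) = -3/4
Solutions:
 f(x) = C1 + 3*x/4


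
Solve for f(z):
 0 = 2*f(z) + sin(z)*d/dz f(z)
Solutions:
 f(z) = C1*(cos(z) + 1)/(cos(z) - 1)


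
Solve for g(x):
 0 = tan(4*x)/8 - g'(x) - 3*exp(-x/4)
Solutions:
 g(x) = C1 + log(tan(4*x)^2 + 1)/64 + 12*exp(-x/4)


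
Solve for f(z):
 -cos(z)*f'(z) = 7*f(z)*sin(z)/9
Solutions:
 f(z) = C1*cos(z)^(7/9)


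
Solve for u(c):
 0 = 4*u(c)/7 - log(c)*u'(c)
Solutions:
 u(c) = C1*exp(4*li(c)/7)


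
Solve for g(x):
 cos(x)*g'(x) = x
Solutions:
 g(x) = C1 + Integral(x/cos(x), x)


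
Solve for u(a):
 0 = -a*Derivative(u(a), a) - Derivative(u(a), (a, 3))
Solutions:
 u(a) = C1 + Integral(C2*airyai(-a) + C3*airybi(-a), a)


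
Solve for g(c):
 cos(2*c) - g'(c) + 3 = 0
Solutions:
 g(c) = C1 + 3*c + sin(2*c)/2


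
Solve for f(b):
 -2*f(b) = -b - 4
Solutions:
 f(b) = b/2 + 2


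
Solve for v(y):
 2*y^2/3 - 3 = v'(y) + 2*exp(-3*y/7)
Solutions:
 v(y) = C1 + 2*y^3/9 - 3*y + 14*exp(-3*y/7)/3


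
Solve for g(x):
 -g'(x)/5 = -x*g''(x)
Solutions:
 g(x) = C1 + C2*x^(6/5)


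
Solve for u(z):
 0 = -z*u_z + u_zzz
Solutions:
 u(z) = C1 + Integral(C2*airyai(z) + C3*airybi(z), z)


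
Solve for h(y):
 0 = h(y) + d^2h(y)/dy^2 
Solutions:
 h(y) = C1*sin(y) + C2*cos(y)


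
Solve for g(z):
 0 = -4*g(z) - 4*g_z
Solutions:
 g(z) = C1*exp(-z)


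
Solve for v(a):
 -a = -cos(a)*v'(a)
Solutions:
 v(a) = C1 + Integral(a/cos(a), a)


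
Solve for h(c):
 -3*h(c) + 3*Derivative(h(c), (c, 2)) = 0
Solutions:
 h(c) = C1*exp(-c) + C2*exp(c)


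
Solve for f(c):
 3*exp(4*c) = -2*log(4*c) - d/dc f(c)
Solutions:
 f(c) = C1 - 2*c*log(c) + 2*c*(1 - 2*log(2)) - 3*exp(4*c)/4


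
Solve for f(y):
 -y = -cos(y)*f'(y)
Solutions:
 f(y) = C1 + Integral(y/cos(y), y)


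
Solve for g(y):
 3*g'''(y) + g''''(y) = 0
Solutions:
 g(y) = C1 + C2*y + C3*y^2 + C4*exp(-3*y)


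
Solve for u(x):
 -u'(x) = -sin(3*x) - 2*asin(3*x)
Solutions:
 u(x) = C1 + 2*x*asin(3*x) + 2*sqrt(1 - 9*x^2)/3 - cos(3*x)/3


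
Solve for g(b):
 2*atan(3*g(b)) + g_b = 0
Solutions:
 Integral(1/atan(3*_y), (_y, g(b))) = C1 - 2*b


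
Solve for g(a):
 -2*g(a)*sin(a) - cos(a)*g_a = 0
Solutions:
 g(a) = C1*cos(a)^2


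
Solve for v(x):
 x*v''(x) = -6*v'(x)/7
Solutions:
 v(x) = C1 + C2*x^(1/7)


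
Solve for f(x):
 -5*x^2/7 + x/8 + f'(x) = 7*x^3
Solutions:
 f(x) = C1 + 7*x^4/4 + 5*x^3/21 - x^2/16


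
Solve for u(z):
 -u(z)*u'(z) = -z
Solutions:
 u(z) = -sqrt(C1 + z^2)
 u(z) = sqrt(C1 + z^2)


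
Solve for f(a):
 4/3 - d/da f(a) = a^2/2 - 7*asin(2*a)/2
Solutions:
 f(a) = C1 - a^3/6 + 7*a*asin(2*a)/2 + 4*a/3 + 7*sqrt(1 - 4*a^2)/4


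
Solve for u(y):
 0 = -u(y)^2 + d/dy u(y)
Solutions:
 u(y) = -1/(C1 + y)


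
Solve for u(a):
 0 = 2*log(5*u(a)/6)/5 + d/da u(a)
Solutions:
 5*Integral(1/(log(_y) - log(6) + log(5)), (_y, u(a)))/2 = C1 - a


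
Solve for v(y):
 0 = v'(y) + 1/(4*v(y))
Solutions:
 v(y) = -sqrt(C1 - 2*y)/2
 v(y) = sqrt(C1 - 2*y)/2


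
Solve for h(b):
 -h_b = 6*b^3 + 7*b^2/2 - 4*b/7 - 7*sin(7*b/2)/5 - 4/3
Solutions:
 h(b) = C1 - 3*b^4/2 - 7*b^3/6 + 2*b^2/7 + 4*b/3 - 2*cos(7*b/2)/5


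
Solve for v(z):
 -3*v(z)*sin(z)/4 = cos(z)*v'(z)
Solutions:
 v(z) = C1*cos(z)^(3/4)


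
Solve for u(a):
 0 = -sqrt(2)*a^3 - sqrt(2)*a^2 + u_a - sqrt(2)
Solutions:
 u(a) = C1 + sqrt(2)*a^4/4 + sqrt(2)*a^3/3 + sqrt(2)*a


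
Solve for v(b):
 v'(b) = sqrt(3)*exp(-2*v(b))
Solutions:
 v(b) = log(-sqrt(C1 + 2*sqrt(3)*b))
 v(b) = log(C1 + 2*sqrt(3)*b)/2


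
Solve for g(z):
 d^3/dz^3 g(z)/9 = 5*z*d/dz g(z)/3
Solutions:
 g(z) = C1 + Integral(C2*airyai(15^(1/3)*z) + C3*airybi(15^(1/3)*z), z)


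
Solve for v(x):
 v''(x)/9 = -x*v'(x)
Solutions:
 v(x) = C1 + C2*erf(3*sqrt(2)*x/2)


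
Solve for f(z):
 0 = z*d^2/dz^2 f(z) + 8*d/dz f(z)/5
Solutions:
 f(z) = C1 + C2/z^(3/5)


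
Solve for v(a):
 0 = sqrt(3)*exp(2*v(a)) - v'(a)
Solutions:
 v(a) = log(-sqrt(-1/(C1 + sqrt(3)*a))) - log(2)/2
 v(a) = log(-1/(C1 + sqrt(3)*a))/2 - log(2)/2


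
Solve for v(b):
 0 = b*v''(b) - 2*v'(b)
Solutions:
 v(b) = C1 + C2*b^3


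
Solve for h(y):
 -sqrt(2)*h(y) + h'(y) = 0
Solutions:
 h(y) = C1*exp(sqrt(2)*y)


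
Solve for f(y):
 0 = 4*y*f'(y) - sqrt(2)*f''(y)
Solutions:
 f(y) = C1 + C2*erfi(2^(1/4)*y)


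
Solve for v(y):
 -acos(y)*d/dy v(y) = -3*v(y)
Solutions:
 v(y) = C1*exp(3*Integral(1/acos(y), y))


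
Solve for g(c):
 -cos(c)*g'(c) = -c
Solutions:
 g(c) = C1 + Integral(c/cos(c), c)


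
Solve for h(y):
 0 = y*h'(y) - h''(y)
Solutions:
 h(y) = C1 + C2*erfi(sqrt(2)*y/2)


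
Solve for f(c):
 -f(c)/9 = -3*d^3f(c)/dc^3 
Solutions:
 f(c) = C3*exp(c/3) + (C1*sin(sqrt(3)*c/6) + C2*cos(sqrt(3)*c/6))*exp(-c/6)


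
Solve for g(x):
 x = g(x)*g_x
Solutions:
 g(x) = -sqrt(C1 + x^2)
 g(x) = sqrt(C1 + x^2)


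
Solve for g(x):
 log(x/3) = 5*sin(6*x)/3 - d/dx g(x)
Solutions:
 g(x) = C1 - x*log(x) + x + x*log(3) - 5*cos(6*x)/18


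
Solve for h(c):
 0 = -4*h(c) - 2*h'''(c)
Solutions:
 h(c) = C3*exp(-2^(1/3)*c) + (C1*sin(2^(1/3)*sqrt(3)*c/2) + C2*cos(2^(1/3)*sqrt(3)*c/2))*exp(2^(1/3)*c/2)


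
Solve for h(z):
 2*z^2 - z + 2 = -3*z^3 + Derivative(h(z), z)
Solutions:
 h(z) = C1 + 3*z^4/4 + 2*z^3/3 - z^2/2 + 2*z


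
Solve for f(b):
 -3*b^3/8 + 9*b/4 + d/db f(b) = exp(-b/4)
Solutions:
 f(b) = C1 + 3*b^4/32 - 9*b^2/8 - 4*exp(-b/4)


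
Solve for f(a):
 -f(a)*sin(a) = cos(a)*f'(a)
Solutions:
 f(a) = C1*cos(a)


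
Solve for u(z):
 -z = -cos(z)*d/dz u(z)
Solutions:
 u(z) = C1 + Integral(z/cos(z), z)


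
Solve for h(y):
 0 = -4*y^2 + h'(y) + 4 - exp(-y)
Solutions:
 h(y) = C1 + 4*y^3/3 - 4*y - exp(-y)


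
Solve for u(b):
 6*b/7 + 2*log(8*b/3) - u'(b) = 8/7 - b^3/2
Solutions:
 u(b) = C1 + b^4/8 + 3*b^2/7 + 2*b*log(b) - 22*b/7 - 2*b*log(3) + 6*b*log(2)


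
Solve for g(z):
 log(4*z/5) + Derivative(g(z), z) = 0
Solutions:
 g(z) = C1 - z*log(z) + z*log(5/4) + z


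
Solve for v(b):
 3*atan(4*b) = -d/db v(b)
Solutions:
 v(b) = C1 - 3*b*atan(4*b) + 3*log(16*b^2 + 1)/8


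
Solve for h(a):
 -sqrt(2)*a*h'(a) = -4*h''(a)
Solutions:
 h(a) = C1 + C2*erfi(2^(3/4)*a/4)


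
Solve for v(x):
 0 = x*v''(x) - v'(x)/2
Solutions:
 v(x) = C1 + C2*x^(3/2)


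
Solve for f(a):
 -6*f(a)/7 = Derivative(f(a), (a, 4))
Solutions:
 f(a) = (C1*sin(14^(3/4)*3^(1/4)*a/14) + C2*cos(14^(3/4)*3^(1/4)*a/14))*exp(-14^(3/4)*3^(1/4)*a/14) + (C3*sin(14^(3/4)*3^(1/4)*a/14) + C4*cos(14^(3/4)*3^(1/4)*a/14))*exp(14^(3/4)*3^(1/4)*a/14)


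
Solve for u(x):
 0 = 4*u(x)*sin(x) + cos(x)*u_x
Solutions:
 u(x) = C1*cos(x)^4


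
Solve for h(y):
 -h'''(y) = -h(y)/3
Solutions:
 h(y) = C3*exp(3^(2/3)*y/3) + (C1*sin(3^(1/6)*y/2) + C2*cos(3^(1/6)*y/2))*exp(-3^(2/3)*y/6)


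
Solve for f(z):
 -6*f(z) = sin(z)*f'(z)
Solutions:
 f(z) = C1*(cos(z)^3 + 3*cos(z)^2 + 3*cos(z) + 1)/(cos(z)^3 - 3*cos(z)^2 + 3*cos(z) - 1)


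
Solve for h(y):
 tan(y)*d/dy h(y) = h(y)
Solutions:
 h(y) = C1*sin(y)


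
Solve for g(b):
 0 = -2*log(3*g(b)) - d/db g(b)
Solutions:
 Integral(1/(log(_y) + log(3)), (_y, g(b)))/2 = C1 - b


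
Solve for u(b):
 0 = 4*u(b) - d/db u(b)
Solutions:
 u(b) = C1*exp(4*b)


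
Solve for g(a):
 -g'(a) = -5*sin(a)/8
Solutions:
 g(a) = C1 - 5*cos(a)/8


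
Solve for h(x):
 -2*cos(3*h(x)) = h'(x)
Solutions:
 h(x) = -asin((C1 + exp(12*x))/(C1 - exp(12*x)))/3 + pi/3
 h(x) = asin((C1 + exp(12*x))/(C1 - exp(12*x)))/3


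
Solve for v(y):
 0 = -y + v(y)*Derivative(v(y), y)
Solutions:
 v(y) = -sqrt(C1 + y^2)
 v(y) = sqrt(C1 + y^2)


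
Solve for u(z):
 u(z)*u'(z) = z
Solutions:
 u(z) = -sqrt(C1 + z^2)
 u(z) = sqrt(C1 + z^2)


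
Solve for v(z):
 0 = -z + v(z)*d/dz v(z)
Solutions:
 v(z) = -sqrt(C1 + z^2)
 v(z) = sqrt(C1 + z^2)


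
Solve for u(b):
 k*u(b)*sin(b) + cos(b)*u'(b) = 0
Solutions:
 u(b) = C1*exp(k*log(cos(b)))


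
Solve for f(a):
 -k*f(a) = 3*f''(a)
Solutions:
 f(a) = C1*exp(-sqrt(3)*a*sqrt(-k)/3) + C2*exp(sqrt(3)*a*sqrt(-k)/3)


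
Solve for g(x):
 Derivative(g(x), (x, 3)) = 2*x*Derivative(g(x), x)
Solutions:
 g(x) = C1 + Integral(C2*airyai(2^(1/3)*x) + C3*airybi(2^(1/3)*x), x)


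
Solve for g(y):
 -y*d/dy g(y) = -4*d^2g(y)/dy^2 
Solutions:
 g(y) = C1 + C2*erfi(sqrt(2)*y/4)


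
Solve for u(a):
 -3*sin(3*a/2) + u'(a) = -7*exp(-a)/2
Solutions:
 u(a) = C1 - 2*cos(3*a/2) + 7*exp(-a)/2


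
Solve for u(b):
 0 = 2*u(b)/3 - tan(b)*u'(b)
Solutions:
 u(b) = C1*sin(b)^(2/3)


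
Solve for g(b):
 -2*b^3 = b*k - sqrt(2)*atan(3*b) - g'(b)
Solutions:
 g(b) = C1 + b^4/2 + b^2*k/2 - sqrt(2)*(b*atan(3*b) - log(9*b^2 + 1)/6)


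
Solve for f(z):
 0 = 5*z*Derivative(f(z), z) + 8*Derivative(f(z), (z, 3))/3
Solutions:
 f(z) = C1 + Integral(C2*airyai(-15^(1/3)*z/2) + C3*airybi(-15^(1/3)*z/2), z)


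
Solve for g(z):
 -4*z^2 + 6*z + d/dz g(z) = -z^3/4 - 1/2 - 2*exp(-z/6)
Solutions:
 g(z) = C1 - z^4/16 + 4*z^3/3 - 3*z^2 - z/2 + 12*exp(-z/6)


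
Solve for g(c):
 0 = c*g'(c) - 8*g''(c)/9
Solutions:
 g(c) = C1 + C2*erfi(3*c/4)


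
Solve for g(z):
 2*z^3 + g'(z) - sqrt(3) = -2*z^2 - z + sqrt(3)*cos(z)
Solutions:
 g(z) = C1 - z^4/2 - 2*z^3/3 - z^2/2 + sqrt(3)*z + sqrt(3)*sin(z)


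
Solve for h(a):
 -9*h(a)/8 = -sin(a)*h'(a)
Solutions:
 h(a) = C1*(cos(a) - 1)^(9/16)/(cos(a) + 1)^(9/16)


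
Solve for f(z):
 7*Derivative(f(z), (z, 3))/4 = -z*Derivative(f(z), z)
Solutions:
 f(z) = C1 + Integral(C2*airyai(-14^(2/3)*z/7) + C3*airybi(-14^(2/3)*z/7), z)


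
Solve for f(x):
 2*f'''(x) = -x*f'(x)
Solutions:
 f(x) = C1 + Integral(C2*airyai(-2^(2/3)*x/2) + C3*airybi(-2^(2/3)*x/2), x)


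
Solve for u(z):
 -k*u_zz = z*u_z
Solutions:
 u(z) = C1 + C2*sqrt(k)*erf(sqrt(2)*z*sqrt(1/k)/2)


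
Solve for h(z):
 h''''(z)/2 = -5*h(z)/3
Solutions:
 h(z) = (C1*sin(5^(1/4)*6^(3/4)*z/6) + C2*cos(5^(1/4)*6^(3/4)*z/6))*exp(-5^(1/4)*6^(3/4)*z/6) + (C3*sin(5^(1/4)*6^(3/4)*z/6) + C4*cos(5^(1/4)*6^(3/4)*z/6))*exp(5^(1/4)*6^(3/4)*z/6)


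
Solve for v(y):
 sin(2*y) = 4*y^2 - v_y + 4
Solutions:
 v(y) = C1 + 4*y^3/3 + 4*y + cos(2*y)/2


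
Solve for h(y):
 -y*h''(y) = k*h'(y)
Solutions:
 h(y) = C1 + y^(1 - re(k))*(C2*sin(log(y)*Abs(im(k))) + C3*cos(log(y)*im(k)))


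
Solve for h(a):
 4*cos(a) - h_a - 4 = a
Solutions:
 h(a) = C1 - a^2/2 - 4*a + 4*sin(a)


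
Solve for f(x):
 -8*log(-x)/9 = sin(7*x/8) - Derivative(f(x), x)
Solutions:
 f(x) = C1 + 8*x*log(-x)/9 - 8*x/9 - 8*cos(7*x/8)/7


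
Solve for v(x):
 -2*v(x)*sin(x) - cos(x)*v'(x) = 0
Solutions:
 v(x) = C1*cos(x)^2


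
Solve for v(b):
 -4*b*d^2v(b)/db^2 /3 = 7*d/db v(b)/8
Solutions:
 v(b) = C1 + C2*b^(11/32)


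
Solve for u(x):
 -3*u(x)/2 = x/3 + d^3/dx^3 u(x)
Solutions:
 u(x) = C3*exp(-2^(2/3)*3^(1/3)*x/2) - 2*x/9 + (C1*sin(2^(2/3)*3^(5/6)*x/4) + C2*cos(2^(2/3)*3^(5/6)*x/4))*exp(2^(2/3)*3^(1/3)*x/4)


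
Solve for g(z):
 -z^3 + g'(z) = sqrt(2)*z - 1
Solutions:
 g(z) = C1 + z^4/4 + sqrt(2)*z^2/2 - z


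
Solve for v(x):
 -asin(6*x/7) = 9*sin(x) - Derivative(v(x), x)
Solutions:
 v(x) = C1 + x*asin(6*x/7) + sqrt(49 - 36*x^2)/6 - 9*cos(x)


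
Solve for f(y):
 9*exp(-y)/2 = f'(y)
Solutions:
 f(y) = C1 - 9*exp(-y)/2


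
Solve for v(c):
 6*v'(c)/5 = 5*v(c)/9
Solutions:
 v(c) = C1*exp(25*c/54)


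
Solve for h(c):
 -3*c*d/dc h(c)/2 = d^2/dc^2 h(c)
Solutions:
 h(c) = C1 + C2*erf(sqrt(3)*c/2)


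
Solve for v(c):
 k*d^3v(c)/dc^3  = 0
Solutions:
 v(c) = C1 + C2*c + C3*c^2


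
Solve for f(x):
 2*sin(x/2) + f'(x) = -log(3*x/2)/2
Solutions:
 f(x) = C1 - x*log(x)/2 - x*log(3) + x/2 + x*log(6)/2 + 4*cos(x/2)


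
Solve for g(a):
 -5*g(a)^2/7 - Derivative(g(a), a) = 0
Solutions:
 g(a) = 7/(C1 + 5*a)


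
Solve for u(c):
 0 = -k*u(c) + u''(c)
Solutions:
 u(c) = C1*exp(-c*sqrt(k)) + C2*exp(c*sqrt(k))


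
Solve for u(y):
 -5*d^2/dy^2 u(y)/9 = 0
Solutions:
 u(y) = C1 + C2*y


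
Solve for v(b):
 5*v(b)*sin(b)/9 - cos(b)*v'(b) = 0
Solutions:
 v(b) = C1/cos(b)^(5/9)


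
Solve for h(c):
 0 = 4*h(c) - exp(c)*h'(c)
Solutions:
 h(c) = C1*exp(-4*exp(-c))


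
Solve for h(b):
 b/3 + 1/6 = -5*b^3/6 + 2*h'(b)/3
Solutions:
 h(b) = C1 + 5*b^4/16 + b^2/4 + b/4


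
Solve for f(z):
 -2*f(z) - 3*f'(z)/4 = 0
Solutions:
 f(z) = C1*exp(-8*z/3)


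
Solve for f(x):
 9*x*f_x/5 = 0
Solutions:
 f(x) = C1


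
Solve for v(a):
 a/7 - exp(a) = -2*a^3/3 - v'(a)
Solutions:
 v(a) = C1 - a^4/6 - a^2/14 + exp(a)


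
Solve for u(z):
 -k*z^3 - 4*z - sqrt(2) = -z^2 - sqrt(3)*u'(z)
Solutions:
 u(z) = C1 + sqrt(3)*k*z^4/12 - sqrt(3)*z^3/9 + 2*sqrt(3)*z^2/3 + sqrt(6)*z/3


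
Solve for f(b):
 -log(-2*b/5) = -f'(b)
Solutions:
 f(b) = C1 + b*log(-b) + b*(-log(5) - 1 + log(2))


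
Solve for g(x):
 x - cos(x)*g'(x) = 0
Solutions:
 g(x) = C1 + Integral(x/cos(x), x)


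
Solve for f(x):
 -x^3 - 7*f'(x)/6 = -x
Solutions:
 f(x) = C1 - 3*x^4/14 + 3*x^2/7


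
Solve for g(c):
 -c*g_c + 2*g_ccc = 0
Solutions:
 g(c) = C1 + Integral(C2*airyai(2^(2/3)*c/2) + C3*airybi(2^(2/3)*c/2), c)


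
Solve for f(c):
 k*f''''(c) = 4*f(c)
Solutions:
 f(c) = C1*exp(-sqrt(2)*c*(1/k)^(1/4)) + C2*exp(sqrt(2)*c*(1/k)^(1/4)) + C3*exp(-sqrt(2)*I*c*(1/k)^(1/4)) + C4*exp(sqrt(2)*I*c*(1/k)^(1/4))


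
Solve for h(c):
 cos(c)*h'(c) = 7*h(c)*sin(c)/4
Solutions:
 h(c) = C1/cos(c)^(7/4)


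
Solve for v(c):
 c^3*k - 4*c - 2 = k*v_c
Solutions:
 v(c) = C1 + c^4/4 - 2*c^2/k - 2*c/k


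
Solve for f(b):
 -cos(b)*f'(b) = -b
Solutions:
 f(b) = C1 + Integral(b/cos(b), b)


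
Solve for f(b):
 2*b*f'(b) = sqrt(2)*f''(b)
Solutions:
 f(b) = C1 + C2*erfi(2^(3/4)*b/2)


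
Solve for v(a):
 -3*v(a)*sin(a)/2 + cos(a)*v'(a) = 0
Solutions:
 v(a) = C1/cos(a)^(3/2)


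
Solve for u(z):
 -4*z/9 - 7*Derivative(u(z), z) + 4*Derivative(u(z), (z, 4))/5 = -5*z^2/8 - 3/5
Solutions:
 u(z) = C1 + C4*exp(70^(1/3)*z/2) + 5*z^3/168 - 2*z^2/63 + 3*z/35 + (C2*sin(sqrt(3)*70^(1/3)*z/4) + C3*cos(sqrt(3)*70^(1/3)*z/4))*exp(-70^(1/3)*z/4)


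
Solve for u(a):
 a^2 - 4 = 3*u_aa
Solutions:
 u(a) = C1 + C2*a + a^4/36 - 2*a^2/3


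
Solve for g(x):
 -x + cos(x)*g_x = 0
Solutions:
 g(x) = C1 + Integral(x/cos(x), x)


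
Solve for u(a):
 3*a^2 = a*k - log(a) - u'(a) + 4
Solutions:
 u(a) = C1 - a^3 + a^2*k/2 - a*log(a) + 5*a


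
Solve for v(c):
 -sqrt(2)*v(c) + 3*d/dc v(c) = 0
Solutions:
 v(c) = C1*exp(sqrt(2)*c/3)


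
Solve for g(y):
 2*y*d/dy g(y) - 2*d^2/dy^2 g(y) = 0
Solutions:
 g(y) = C1 + C2*erfi(sqrt(2)*y/2)


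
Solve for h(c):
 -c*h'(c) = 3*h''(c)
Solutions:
 h(c) = C1 + C2*erf(sqrt(6)*c/6)


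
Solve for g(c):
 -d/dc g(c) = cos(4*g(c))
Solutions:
 g(c) = -asin((C1 + exp(8*c))/(C1 - exp(8*c)))/4 + pi/4
 g(c) = asin((C1 + exp(8*c))/(C1 - exp(8*c)))/4


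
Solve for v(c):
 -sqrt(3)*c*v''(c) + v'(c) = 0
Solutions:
 v(c) = C1 + C2*c^(sqrt(3)/3 + 1)


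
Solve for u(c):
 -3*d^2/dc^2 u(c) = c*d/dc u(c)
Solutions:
 u(c) = C1 + C2*erf(sqrt(6)*c/6)


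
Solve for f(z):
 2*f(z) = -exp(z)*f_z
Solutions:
 f(z) = C1*exp(2*exp(-z))


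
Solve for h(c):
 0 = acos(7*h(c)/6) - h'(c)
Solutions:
 Integral(1/acos(7*_y/6), (_y, h(c))) = C1 + c


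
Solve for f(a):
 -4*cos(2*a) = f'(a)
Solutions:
 f(a) = C1 - 2*sin(2*a)


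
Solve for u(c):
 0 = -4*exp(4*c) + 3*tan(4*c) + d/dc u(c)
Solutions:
 u(c) = C1 + exp(4*c) + 3*log(cos(4*c))/4


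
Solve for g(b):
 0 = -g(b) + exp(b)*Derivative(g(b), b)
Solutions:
 g(b) = C1*exp(-exp(-b))


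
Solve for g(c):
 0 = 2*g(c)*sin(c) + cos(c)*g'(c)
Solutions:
 g(c) = C1*cos(c)^2


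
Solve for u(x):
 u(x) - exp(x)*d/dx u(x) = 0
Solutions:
 u(x) = C1*exp(-exp(-x))


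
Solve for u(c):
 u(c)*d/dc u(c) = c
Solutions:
 u(c) = -sqrt(C1 + c^2)
 u(c) = sqrt(C1 + c^2)


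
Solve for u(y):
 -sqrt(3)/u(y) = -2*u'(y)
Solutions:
 u(y) = -sqrt(C1 + sqrt(3)*y)
 u(y) = sqrt(C1 + sqrt(3)*y)


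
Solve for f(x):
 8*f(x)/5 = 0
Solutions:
 f(x) = 0


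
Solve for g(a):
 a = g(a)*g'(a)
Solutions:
 g(a) = -sqrt(C1 + a^2)
 g(a) = sqrt(C1 + a^2)


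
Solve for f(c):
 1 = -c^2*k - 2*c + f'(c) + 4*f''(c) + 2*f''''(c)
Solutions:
 f(c) = C1 + C2*exp(-6^(1/3)*c*(-(9 + sqrt(465))^(1/3) + 4*6^(1/3)/(9 + sqrt(465))^(1/3))/12)*sin(2^(1/3)*3^(1/6)*c*(2^(1/3)/(9 + sqrt(465))^(1/3) + 3^(2/3)*(9 + sqrt(465))^(1/3)/12)) + C3*exp(-6^(1/3)*c*(-(9 + sqrt(465))^(1/3) + 4*6^(1/3)/(9 + sqrt(465))^(1/3))/12)*cos(2^(1/3)*3^(1/6)*c*(2^(1/3)/(9 + sqrt(465))^(1/3) + 3^(2/3)*(9 + sqrt(465))^(1/3)/12)) + C4*exp(6^(1/3)*c*(-(9 + sqrt(465))^(1/3) + 4*6^(1/3)/(9 + sqrt(465))^(1/3))/6) + c^3*k/3 - 4*c^2*k + c^2 + 32*c*k - 7*c


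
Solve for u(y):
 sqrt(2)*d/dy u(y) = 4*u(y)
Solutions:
 u(y) = C1*exp(2*sqrt(2)*y)


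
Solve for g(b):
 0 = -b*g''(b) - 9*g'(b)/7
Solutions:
 g(b) = C1 + C2/b^(2/7)


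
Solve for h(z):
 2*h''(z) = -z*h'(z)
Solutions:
 h(z) = C1 + C2*erf(z/2)


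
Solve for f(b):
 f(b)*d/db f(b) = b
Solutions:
 f(b) = -sqrt(C1 + b^2)
 f(b) = sqrt(C1 + b^2)


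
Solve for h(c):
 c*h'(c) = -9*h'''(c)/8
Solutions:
 h(c) = C1 + Integral(C2*airyai(-2*3^(1/3)*c/3) + C3*airybi(-2*3^(1/3)*c/3), c)


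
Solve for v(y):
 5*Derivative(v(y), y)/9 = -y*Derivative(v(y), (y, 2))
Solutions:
 v(y) = C1 + C2*y^(4/9)


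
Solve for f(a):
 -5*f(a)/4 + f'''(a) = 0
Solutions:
 f(a) = C3*exp(10^(1/3)*a/2) + (C1*sin(10^(1/3)*sqrt(3)*a/4) + C2*cos(10^(1/3)*sqrt(3)*a/4))*exp(-10^(1/3)*a/4)


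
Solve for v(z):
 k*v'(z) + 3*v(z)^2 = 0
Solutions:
 v(z) = k/(C1*k + 3*z)


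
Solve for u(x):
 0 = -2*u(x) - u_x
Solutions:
 u(x) = C1*exp(-2*x)


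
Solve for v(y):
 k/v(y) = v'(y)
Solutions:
 v(y) = -sqrt(C1 + 2*k*y)
 v(y) = sqrt(C1 + 2*k*y)


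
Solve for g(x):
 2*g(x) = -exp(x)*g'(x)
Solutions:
 g(x) = C1*exp(2*exp(-x))


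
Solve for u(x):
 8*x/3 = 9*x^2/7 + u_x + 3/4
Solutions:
 u(x) = C1 - 3*x^3/7 + 4*x^2/3 - 3*x/4


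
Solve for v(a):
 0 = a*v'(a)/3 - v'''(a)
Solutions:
 v(a) = C1 + Integral(C2*airyai(3^(2/3)*a/3) + C3*airybi(3^(2/3)*a/3), a)


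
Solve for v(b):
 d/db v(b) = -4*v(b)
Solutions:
 v(b) = C1*exp(-4*b)


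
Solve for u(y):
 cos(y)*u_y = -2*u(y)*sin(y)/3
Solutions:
 u(y) = C1*cos(y)^(2/3)


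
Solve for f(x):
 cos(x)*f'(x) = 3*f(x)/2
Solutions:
 f(x) = C1*(sin(x) + 1)^(3/4)/(sin(x) - 1)^(3/4)


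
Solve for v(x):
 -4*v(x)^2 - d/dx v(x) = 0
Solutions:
 v(x) = 1/(C1 + 4*x)


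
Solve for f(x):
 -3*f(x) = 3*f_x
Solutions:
 f(x) = C1*exp(-x)


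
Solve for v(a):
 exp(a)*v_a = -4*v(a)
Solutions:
 v(a) = C1*exp(4*exp(-a))


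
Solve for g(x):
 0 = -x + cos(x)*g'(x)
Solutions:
 g(x) = C1 + Integral(x/cos(x), x)


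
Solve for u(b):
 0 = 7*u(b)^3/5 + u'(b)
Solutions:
 u(b) = -sqrt(10)*sqrt(-1/(C1 - 7*b))/2
 u(b) = sqrt(10)*sqrt(-1/(C1 - 7*b))/2


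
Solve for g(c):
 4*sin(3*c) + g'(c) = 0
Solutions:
 g(c) = C1 + 4*cos(3*c)/3


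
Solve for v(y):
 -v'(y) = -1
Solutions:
 v(y) = C1 + y


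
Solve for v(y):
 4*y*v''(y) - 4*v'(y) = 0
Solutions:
 v(y) = C1 + C2*y^2


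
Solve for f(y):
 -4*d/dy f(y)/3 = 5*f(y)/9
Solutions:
 f(y) = C1*exp(-5*y/12)


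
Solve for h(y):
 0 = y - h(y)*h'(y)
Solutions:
 h(y) = -sqrt(C1 + y^2)
 h(y) = sqrt(C1 + y^2)


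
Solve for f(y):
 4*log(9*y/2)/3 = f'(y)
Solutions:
 f(y) = C1 + 4*y*log(y)/3 - 4*y/3 - 4*y*log(2)/3 + 8*y*log(3)/3


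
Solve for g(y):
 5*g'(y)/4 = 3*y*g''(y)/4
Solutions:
 g(y) = C1 + C2*y^(8/3)


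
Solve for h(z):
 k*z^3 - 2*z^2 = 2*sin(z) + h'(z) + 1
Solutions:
 h(z) = C1 + k*z^4/4 - 2*z^3/3 - z + 2*cos(z)


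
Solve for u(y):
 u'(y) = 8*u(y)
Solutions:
 u(y) = C1*exp(8*y)


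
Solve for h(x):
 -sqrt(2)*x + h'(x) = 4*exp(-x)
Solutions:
 h(x) = C1 + sqrt(2)*x^2/2 - 4*exp(-x)


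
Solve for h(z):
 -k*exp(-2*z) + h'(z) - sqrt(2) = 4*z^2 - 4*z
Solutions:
 h(z) = C1 - k*exp(-2*z)/2 + 4*z^3/3 - 2*z^2 + sqrt(2)*z


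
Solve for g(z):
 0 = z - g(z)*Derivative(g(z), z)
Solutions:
 g(z) = -sqrt(C1 + z^2)
 g(z) = sqrt(C1 + z^2)


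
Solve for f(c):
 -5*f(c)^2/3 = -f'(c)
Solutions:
 f(c) = -3/(C1 + 5*c)


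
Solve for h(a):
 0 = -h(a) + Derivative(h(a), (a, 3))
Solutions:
 h(a) = C3*exp(a) + (C1*sin(sqrt(3)*a/2) + C2*cos(sqrt(3)*a/2))*exp(-a/2)


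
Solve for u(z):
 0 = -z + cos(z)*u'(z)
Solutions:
 u(z) = C1 + Integral(z/cos(z), z)


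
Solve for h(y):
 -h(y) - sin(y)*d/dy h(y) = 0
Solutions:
 h(y) = C1*sqrt(cos(y) + 1)/sqrt(cos(y) - 1)


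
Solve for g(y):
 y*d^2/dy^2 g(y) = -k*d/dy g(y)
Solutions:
 g(y) = C1 + y^(1 - re(k))*(C2*sin(log(y)*Abs(im(k))) + C3*cos(log(y)*im(k)))


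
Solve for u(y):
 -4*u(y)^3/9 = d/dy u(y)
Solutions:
 u(y) = -3*sqrt(2)*sqrt(-1/(C1 - 4*y))/2
 u(y) = 3*sqrt(2)*sqrt(-1/(C1 - 4*y))/2


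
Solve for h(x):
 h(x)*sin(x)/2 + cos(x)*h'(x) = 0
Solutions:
 h(x) = C1*sqrt(cos(x))


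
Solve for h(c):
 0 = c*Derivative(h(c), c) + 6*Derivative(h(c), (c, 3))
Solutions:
 h(c) = C1 + Integral(C2*airyai(-6^(2/3)*c/6) + C3*airybi(-6^(2/3)*c/6), c)


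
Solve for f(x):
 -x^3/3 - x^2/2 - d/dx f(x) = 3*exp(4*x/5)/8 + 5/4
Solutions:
 f(x) = C1 - x^4/12 - x^3/6 - 5*x/4 - 15*exp(4*x/5)/32


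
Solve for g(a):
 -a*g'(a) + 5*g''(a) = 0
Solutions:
 g(a) = C1 + C2*erfi(sqrt(10)*a/10)


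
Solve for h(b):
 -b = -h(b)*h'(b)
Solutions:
 h(b) = -sqrt(C1 + b^2)
 h(b) = sqrt(C1 + b^2)


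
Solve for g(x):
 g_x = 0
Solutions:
 g(x) = C1


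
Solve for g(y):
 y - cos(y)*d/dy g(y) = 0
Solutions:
 g(y) = C1 + Integral(y/cos(y), y)


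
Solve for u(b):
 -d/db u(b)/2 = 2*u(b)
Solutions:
 u(b) = C1*exp(-4*b)


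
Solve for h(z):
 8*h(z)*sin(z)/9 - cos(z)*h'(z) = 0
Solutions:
 h(z) = C1/cos(z)^(8/9)


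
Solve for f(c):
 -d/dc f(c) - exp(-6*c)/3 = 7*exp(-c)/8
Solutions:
 f(c) = C1 + 7*exp(-c)/8 + exp(-6*c)/18


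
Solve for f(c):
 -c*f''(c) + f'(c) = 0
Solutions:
 f(c) = C1 + C2*c^2


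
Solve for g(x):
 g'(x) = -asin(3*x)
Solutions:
 g(x) = C1 - x*asin(3*x) - sqrt(1 - 9*x^2)/3


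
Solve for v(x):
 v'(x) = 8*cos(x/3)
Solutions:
 v(x) = C1 + 24*sin(x/3)


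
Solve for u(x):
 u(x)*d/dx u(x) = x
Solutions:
 u(x) = -sqrt(C1 + x^2)
 u(x) = sqrt(C1 + x^2)


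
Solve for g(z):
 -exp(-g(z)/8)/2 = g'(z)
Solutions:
 g(z) = 8*log(C1 - z/16)


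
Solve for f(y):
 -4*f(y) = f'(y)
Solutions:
 f(y) = C1*exp(-4*y)


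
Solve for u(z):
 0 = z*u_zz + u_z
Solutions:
 u(z) = C1 + C2*log(z)


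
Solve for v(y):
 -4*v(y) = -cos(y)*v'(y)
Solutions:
 v(y) = C1*(sin(y)^2 + 2*sin(y) + 1)/(sin(y)^2 - 2*sin(y) + 1)


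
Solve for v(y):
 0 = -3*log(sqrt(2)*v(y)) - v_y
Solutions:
 2*Integral(1/(2*log(_y) + log(2)), (_y, v(y)))/3 = C1 - y


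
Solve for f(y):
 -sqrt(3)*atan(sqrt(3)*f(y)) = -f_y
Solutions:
 Integral(1/atan(sqrt(3)*_y), (_y, f(y))) = C1 + sqrt(3)*y


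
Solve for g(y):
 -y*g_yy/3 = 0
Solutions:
 g(y) = C1 + C2*y


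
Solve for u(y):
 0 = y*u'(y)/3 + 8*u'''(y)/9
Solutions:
 u(y) = C1 + Integral(C2*airyai(-3^(1/3)*y/2) + C3*airybi(-3^(1/3)*y/2), y)


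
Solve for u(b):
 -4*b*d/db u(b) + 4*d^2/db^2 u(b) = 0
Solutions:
 u(b) = C1 + C2*erfi(sqrt(2)*b/2)


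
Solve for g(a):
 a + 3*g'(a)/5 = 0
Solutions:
 g(a) = C1 - 5*a^2/6


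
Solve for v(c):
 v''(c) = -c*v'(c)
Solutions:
 v(c) = C1 + C2*erf(sqrt(2)*c/2)


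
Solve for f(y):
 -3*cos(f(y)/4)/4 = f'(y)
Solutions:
 3*y/4 - 2*log(sin(f(y)/4) - 1) + 2*log(sin(f(y)/4) + 1) = C1


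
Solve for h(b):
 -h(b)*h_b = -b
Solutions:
 h(b) = -sqrt(C1 + b^2)
 h(b) = sqrt(C1 + b^2)


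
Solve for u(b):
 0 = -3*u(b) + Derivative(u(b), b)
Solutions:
 u(b) = C1*exp(3*b)


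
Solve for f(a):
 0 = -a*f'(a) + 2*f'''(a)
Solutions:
 f(a) = C1 + Integral(C2*airyai(2^(2/3)*a/2) + C3*airybi(2^(2/3)*a/2), a)


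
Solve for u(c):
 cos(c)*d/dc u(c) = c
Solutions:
 u(c) = C1 + Integral(c/cos(c), c)


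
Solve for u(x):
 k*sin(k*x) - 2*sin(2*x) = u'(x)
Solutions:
 u(x) = C1 + cos(2*x) - cos(k*x)


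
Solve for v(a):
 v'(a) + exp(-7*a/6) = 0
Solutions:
 v(a) = C1 + 6*exp(-7*a/6)/7


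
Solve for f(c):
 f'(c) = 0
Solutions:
 f(c) = C1


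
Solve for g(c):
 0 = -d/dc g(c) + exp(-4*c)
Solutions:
 g(c) = C1 - exp(-4*c)/4


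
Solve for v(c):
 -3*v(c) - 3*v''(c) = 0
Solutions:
 v(c) = C1*sin(c) + C2*cos(c)


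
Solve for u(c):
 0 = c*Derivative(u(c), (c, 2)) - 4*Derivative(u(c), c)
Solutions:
 u(c) = C1 + C2*c^5


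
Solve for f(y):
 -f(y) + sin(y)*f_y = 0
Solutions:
 f(y) = C1*sqrt(cos(y) - 1)/sqrt(cos(y) + 1)


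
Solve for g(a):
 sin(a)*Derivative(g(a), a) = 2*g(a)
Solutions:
 g(a) = C1*(cos(a) - 1)/(cos(a) + 1)


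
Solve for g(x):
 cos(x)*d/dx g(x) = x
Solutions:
 g(x) = C1 + Integral(x/cos(x), x)


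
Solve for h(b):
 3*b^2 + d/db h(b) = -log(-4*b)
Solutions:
 h(b) = C1 - b^3 - b*log(-b) + b*(1 - 2*log(2))
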